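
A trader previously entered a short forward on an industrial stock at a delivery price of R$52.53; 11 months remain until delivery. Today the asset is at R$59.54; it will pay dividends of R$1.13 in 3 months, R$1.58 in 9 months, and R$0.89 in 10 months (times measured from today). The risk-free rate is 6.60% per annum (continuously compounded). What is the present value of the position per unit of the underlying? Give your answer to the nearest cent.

-R$6.64

PV(remaining dividends) I = 1.13·e^(−0.0660·3/12) + 1.58·e^(−0.0660·9/12) + 0.89·e^(−0.0660·10/12) = 3.4576
Current forward F = (S − I)·e^(rT) = (59.54 − 3.4576)·e^(0.0660·11/12) = 56.0824 × 1.062368 = 59.5801
Value (long) = (F − K)·e^(−rT) = (59.5801 − 52.53) × 0.941294 = 6.6362
Short position value = −(long value) = -R$6.64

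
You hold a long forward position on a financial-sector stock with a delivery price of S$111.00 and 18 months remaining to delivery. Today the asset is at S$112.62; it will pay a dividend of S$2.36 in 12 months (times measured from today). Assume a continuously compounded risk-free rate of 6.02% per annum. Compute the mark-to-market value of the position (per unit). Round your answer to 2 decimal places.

PV(remaining dividends) I = 2.36·e^(−0.0602·12/12) = 2.2221
Current forward F = (S − I)·e^(rT) = (112.62 − 2.2221)·e^(0.0602·18/12) = 110.3979 × 1.094503 = 120.8308
Value (long) = (F − K)·e^(−rT) = (120.8308 − 111.00) × 0.913657 = 8.9820
Value = S$8.98

S$8.98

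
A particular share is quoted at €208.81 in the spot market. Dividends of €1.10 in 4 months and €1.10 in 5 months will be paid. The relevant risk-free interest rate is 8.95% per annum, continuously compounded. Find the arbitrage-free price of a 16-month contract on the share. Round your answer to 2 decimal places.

PV(dividends) I = 1.10·e^(−0.0895·4/12) + 1.10·e^(−0.0895·5/12)
I = 1.0677 + 1.0597 = 2.1274
F = (S − I)·e^(rT) = (208.81 − 2.1274) · e^(0.0895·16/12)
= 206.6826 · e^0.119333 = 206.6826 × 1.126745 = €232.88

€232.88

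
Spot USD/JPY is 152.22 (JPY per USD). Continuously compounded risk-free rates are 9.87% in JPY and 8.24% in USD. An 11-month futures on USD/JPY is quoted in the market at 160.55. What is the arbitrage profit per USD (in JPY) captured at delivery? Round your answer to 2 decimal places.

Fair futures: F* = S·e^(carry·T), with carry = (r_JPY − r_USD) = 0.0987 − 0.0824 = 0.0163
F* = 152.22 · e^(0.0163 × 11/12) = 152.22 · e^0.014942 = 152.22 × 1.015054 = 154.5115
Market 160.55 > fair 154.5115: forward overpriced → cash-and-carry (buy spot, short the forward).
At maturity, profit = |F_mkt − F*| = |160.55 − 154.5115| = 6.04 per USD (in JPY)

6.04 per USD (in JPY)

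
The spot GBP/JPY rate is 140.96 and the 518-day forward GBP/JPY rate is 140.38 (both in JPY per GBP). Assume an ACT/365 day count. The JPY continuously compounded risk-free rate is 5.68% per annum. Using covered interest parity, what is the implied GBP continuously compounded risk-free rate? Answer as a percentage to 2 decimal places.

F = S·e^((r_JPY − r_GBP)T) ⇒ r_GBP = r_JPY − ln(F/S)/T
ln(140.38/140.96) = -0.004123; /(518/365) = -0.002905
r_GBP = 0.0568 + 0.002905 = 0.059705
r_GBP = 5.97%

5.97%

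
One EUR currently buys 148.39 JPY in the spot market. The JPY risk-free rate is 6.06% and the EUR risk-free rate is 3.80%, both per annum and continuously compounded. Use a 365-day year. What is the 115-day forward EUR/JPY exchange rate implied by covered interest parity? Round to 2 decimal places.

149.45

F = S·e^((r_JPY − r_EUR)T) = 148.39 · e^((0.0606 − 0.0380) × 115/365)
= 148.39 · e^0.007121 = 148.39 × 1.007146
F = 149.45 JPY per EUR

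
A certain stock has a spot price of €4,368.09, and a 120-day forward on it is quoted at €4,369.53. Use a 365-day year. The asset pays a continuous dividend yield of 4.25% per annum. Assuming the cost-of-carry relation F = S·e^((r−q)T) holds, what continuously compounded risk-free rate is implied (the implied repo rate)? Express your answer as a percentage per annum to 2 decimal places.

4.35%

From F = S·e^((r−q)T): (r − q) = ln(F/S)/T
ln(4369.53/4368.09) = ln(1.000330) = 0.000330
(r − q) = 0.000330 / (120/365) = 0.001004
r = ln(F/S)/T + q = 0.001004 + 0.0425 = 0.043504
r = 4.35%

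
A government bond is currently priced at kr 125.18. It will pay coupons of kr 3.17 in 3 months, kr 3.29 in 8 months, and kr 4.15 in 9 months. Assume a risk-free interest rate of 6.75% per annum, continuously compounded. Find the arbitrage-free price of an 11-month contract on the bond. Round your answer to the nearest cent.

PV(coupons) I = 3.17·e^(−0.0675·3/12) + 3.29·e^(−0.0675·8/12) + 4.15·e^(−0.0675·9/12)
I = 3.1170 + 3.1452 + 3.9451 = 10.2073
F = (S − I)·e^(rT) = (125.18 − 10.2073) · e^(0.0675·11/12)
= 114.9727 · e^0.061875 = 114.9727 × 1.063829 = kr 122.31

kr 122.31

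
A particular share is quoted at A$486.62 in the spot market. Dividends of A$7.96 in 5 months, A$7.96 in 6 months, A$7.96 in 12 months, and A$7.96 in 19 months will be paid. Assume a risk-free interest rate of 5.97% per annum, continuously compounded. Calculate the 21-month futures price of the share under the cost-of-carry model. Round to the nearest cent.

A$506.65

PV(dividends) I = 7.96·e^(−0.0597·5/12) + 7.96·e^(−0.0597·6/12) + 7.96·e^(−0.0597·12/12) + 7.96·e^(−0.0597·19/12)
I = 7.7644 + 7.7259 + 7.4987 + 7.2420 = 30.2310
F = (S − I)·e^(rT) = (486.62 − 30.2310) · e^(0.0597·21/12)
= 456.3890 · e^0.104475 = 456.3890 × 1.110128 = A$506.65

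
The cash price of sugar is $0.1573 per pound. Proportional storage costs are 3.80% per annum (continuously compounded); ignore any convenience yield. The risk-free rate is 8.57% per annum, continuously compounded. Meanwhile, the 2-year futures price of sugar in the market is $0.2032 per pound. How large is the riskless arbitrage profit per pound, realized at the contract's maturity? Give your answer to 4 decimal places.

Fair futures: F* = S·e^(carry·T), with carry = (r + u) = 0.0857 + 0.0380 = 0.1237
F* = 0.1573 · e^(0.1237 × 2) = 0.1573 · e^0.247400 = 0.1573 × 1.280691 = $0.2015
Market $0.2032 > fair $0.2015: forward overpriced → cash-and-carry (buy spot, short the forward).
At maturity, profit = |F_mkt − F*| = |0.2032 − 0.2015| = $0.0017 per pound

$0.0017 per pound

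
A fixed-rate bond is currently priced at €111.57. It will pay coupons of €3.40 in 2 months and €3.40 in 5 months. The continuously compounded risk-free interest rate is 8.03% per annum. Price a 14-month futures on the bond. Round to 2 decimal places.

PV(coupons) I = 3.40·e^(−0.0803·2/12) + 3.40·e^(−0.0803·5/12)
I = 3.3548 + 3.2881 = 6.6429
F = (S − I)·e^(rT) = (111.57 − 6.6429) · e^(0.0803·14/12)
= 104.9271 · e^0.093683 = 104.9271 × 1.098212 = €115.23

€115.23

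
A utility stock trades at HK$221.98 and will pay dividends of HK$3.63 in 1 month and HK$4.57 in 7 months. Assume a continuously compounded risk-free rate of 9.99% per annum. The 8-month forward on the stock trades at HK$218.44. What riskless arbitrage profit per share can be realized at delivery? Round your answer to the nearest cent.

HK$10.37 per share

PV(dividends) I = 3.63·e^(−0.0999·1/12) + 4.57·e^(−0.0999·7/12) = 7.9112
Fair forward F* = (S − I)·e^(rT) = (221.98 − 7.9112)·e^0.066600 = 214.0688 × 1.068868 = 228.8113
Market HK$218.44 < fair 228.8113: forward underpriced → reverse cash-and-carry (short the stock, invest proceeds at r, pay the dividends, go long the forward).
Profit at T = |F_mkt − F*| = |218.44 − 228.8113| = HK$10.37 per share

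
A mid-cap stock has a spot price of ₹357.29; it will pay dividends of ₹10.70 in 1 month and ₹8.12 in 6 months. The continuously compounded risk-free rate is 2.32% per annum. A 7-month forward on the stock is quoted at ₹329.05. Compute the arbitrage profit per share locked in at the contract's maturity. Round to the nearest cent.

₹14.15 per share

PV(dividends) I = 10.70·e^(−0.0232·1/12) + 8.12·e^(−0.0232·6/12) = 18.7057
Fair forward F* = (S − I)·e^(rT) = (357.29 − 18.7057)·e^0.013533 = 338.5843 × 1.013625 = 343.1975
Market ₹329.05 < fair 343.1975: forward underpriced → reverse cash-and-carry (short the stock, invest proceeds at r, pay the dividends, go long the forward).
Profit at T = |F_mkt − F*| = |329.05 − 343.1975| = ₹14.15 per share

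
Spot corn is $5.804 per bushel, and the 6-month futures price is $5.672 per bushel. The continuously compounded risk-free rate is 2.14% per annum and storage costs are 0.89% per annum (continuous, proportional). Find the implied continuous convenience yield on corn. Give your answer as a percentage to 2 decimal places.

F = S·e^((r+u−y)T) ⇒ (r+u−y) = ln(F/S)/T
ln(5.672/5.804) = -0.023006; /T ⇒ -0.046012
y = r + u − ln(F/S)/T = 0.0214 + 0.0089 + 0.046012 = 0.076312
y = 7.63%

7.63%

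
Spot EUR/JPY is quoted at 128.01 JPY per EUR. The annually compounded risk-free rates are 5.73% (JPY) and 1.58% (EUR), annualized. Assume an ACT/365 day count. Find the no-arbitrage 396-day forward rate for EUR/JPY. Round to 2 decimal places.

By covered interest parity, F = S · (1+r_JPY)^T / (1+r_EUR)^T
= 128.01 × 1.062315 / 1.017153 = 128.01 × 1.044400
F = 133.69 JPY per EUR

133.69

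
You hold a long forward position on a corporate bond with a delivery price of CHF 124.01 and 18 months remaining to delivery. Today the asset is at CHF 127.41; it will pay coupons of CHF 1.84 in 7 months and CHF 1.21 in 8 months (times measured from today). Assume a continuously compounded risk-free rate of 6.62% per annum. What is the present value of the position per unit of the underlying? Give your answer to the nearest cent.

PV(remaining coupons) I = 1.84·e^(−0.0662·7/12) + 1.21·e^(−0.0662·8/12) = 2.9281
Current forward F = (S − I)·e^(rT) = (127.41 − 2.9281)·e^(0.0662·18/12) = 124.4819 × 1.104398 = 137.4776
Value (long) = (F − K)·e^(−rT) = (137.4776 − 124.01) × 0.905471 = 12.1945
Value = CHF 12.19

CHF 12.19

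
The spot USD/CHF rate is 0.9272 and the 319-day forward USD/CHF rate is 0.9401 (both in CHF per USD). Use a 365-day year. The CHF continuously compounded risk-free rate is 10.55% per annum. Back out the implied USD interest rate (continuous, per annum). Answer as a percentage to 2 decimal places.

F = S·e^((r_CHF − r_USD)T) ⇒ r_USD = r_CHF − ln(F/S)/T
ln(0.9401/0.9272) = 0.013817; /(319/365) = 0.015809
r_USD = 0.1055 − 0.015809 = 0.089691
r_USD = 8.97%

8.97%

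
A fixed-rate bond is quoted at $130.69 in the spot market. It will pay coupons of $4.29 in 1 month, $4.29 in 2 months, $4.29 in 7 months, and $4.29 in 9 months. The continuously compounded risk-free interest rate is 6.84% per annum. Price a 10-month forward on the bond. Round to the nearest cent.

$120.67

PV(coupons) I = 4.29·e^(−0.0684·1/12) + 4.29·e^(−0.0684·2/12) + 4.29·e^(−0.0684·7/12) + 4.29·e^(−0.0684·9/12)
I = 4.2656 + 4.2414 + 4.1222 + 4.0755 = 16.7047
F = (S − I)·e^(rT) = (130.69 − 16.7047) · e^(0.0684·10/12)
= 113.9853 · e^0.057000 = 113.9853 × 1.058656 = $120.67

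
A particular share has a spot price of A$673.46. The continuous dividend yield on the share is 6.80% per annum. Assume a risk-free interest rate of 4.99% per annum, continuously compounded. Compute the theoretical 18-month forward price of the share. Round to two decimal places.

A$655.42

F = S·e^((r − q)T) = 673.46 · e^((0.0499 − 0.0680) × 18/12)
= 673.46 · e^-0.027150 = 673.46 × 0.973215
F = A$655.42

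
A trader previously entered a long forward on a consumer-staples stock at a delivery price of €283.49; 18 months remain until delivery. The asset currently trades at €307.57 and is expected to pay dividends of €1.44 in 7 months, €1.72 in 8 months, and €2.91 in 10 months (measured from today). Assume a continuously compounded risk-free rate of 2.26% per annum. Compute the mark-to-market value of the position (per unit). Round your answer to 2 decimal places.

€27.56

PV(remaining dividends) I = 1.44·e^(−0.0226·7/12) + 1.72·e^(−0.0226·8/12) + 2.91·e^(−0.0226·10/12) = 5.9711
Current forward F = (S − I)·e^(rT) = (307.57 − 5.9711)·e^(0.0226·18/12) = 301.5989 × 1.034481 = 311.9983
Value (long) = (F − K)·e^(−rT) = (311.9983 − 283.49) × 0.966668 = 27.5581
Value = €27.56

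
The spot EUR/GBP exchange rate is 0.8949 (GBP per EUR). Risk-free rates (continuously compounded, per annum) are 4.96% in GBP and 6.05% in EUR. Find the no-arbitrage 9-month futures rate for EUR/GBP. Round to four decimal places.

F = S·e^((r_GBP − r_EUR)T) = 0.8949 · e^((0.0496 − 0.0605) × 9/12)
= 0.8949 · e^-0.008175 = 0.8949 × 0.991858
F = 0.8876 GBP per EUR

0.8876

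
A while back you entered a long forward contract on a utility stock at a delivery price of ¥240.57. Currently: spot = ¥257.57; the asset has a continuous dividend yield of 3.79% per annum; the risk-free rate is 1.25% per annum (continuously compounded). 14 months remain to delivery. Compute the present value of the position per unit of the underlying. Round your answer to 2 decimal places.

¥9.34

Current fair forward for the remaining 14 months: F = S·e^((r − q)·T), (r − q) = 0.0125 − 0.0379 = -0.0254
F = 257.57 · e^(-0.0254 × 14/12) = 257.57 × 0.970801 = 250.0492
Value of long forward = (F − K)·e^(−rT) = (250.0492 − 240.57) · e^(−0.0125·14/12)
= 9.4792 × 0.985522 = 9.34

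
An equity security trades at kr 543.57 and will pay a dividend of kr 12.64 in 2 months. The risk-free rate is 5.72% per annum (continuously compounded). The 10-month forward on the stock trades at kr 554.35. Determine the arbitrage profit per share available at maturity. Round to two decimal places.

kr 2.63 per share

PV(dividends) I = 12.64·e^(−0.0572·2/12) = 12.5201
Fair forward F* = (S − I)·e^(rT) = (543.57 − 12.5201)·e^0.047667 = 531.0499 × 1.048821 = 556.9763
Market kr 554.35 < fair 556.9763: forward underpriced → reverse cash-and-carry (short the stock, invest proceeds at r, pay the dividends, go long the forward).
Profit at T = |F_mkt − F*| = |554.35 − 556.9763| = kr 2.63 per share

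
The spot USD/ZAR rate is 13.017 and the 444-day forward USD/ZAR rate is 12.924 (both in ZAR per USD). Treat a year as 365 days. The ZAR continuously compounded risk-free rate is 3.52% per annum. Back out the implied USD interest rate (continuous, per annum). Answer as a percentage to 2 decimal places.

F = S·e^((r_ZAR − r_USD)T) ⇒ r_USD = r_ZAR − ln(F/S)/T
ln(12.924/13.017) = -0.007170; /(444/365) = -0.005894
r_USD = 0.0352 + 0.005894 = 0.041094
r_USD = 4.11%

4.11%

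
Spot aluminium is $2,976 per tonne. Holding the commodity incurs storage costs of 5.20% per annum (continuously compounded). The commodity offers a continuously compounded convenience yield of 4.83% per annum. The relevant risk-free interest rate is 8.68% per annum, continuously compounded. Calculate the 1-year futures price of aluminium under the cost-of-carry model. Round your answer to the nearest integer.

Net carry = r + u − y = 0.0868 + 0.0520 − 0.0483 = 0.0905
F = S·e^((r+u−y)T) = 2976 · e^(0.0905 × 1) = 2976 · e^0.090500
= 2976 × 1.094722 = $3,258 per tonne

$3,258 per tonne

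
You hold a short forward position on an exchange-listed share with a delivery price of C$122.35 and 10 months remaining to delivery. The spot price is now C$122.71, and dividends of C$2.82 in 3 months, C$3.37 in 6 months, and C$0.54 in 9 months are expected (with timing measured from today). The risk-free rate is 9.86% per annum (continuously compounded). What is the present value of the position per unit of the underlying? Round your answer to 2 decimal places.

-C$3.55

PV(remaining dividends) I = 2.82·e^(−0.0986·3/12) + 3.37·e^(−0.0986·6/12) + 0.54·e^(−0.0986·9/12) = 6.4607
Current forward F = (S − I)·e^(rT) = (122.71 − 6.4607)·e^(0.0986·10/12) = 116.2493 × 1.085637 = 126.2045
Value (long) = (F − K)·e^(−rT) = (126.2045 − 122.35) × 0.921118 = 3.5504
Short position value = −(long value) = -C$3.55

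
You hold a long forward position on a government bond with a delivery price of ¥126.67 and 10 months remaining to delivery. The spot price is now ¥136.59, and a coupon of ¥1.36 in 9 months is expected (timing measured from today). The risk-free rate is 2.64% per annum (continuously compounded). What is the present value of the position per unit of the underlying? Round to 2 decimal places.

PV(remaining coupons) I = 1.36·e^(−0.0264·9/12) = 1.3333
Current forward F = (S − I)·e^(rT) = (136.59 − 1.3333)·e^(0.0264·10/12) = 135.2567 × 1.022244 = 138.2654
Value (long) = (F − K)·e^(−rT) = (138.2654 − 126.67) × 0.978240 = 11.3431
Value = ¥11.34

¥11.34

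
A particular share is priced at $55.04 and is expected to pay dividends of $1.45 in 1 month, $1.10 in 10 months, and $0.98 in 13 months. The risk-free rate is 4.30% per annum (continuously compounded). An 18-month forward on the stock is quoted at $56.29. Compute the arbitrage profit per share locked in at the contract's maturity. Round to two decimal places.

PV(dividends) I = 1.45·e^(−0.0430·1/12) + 1.10·e^(−0.0430·10/12) + 0.98·e^(−0.0430·13/12) = 3.4415
Fair forward F* = (S − I)·e^(rT) = (55.04 − 3.4415)·e^0.064500 = 51.5985 × 1.066626 = 55.0363
Market $56.29 > fair 55.0363: forward overpriced → cash-and-carry (borrow at r, buy the stock and collect the dividends, short the forward).
Profit at T = |F_mkt − F*| = |56.29 − 55.0363| = $1.25 per share

$1.25 per share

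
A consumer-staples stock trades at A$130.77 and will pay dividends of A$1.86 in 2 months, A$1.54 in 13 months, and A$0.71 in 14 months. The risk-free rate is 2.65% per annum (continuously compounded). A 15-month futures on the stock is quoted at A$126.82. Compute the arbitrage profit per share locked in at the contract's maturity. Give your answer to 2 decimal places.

PV(dividends) I = 1.86·e^(−0.0265·2/12) + 1.54·e^(−0.0265·13/12) + 0.71·e^(−0.0265·14/12) = 4.0366
Fair futures F* = (S − I)·e^(rT) = (130.77 − 4.0366)·e^0.033125 = 126.7334 × 1.033680 = 131.0018
Market A$126.82 < fair 131.0018: forward underpriced → reverse cash-and-carry (short the stock, invest proceeds at r, pay the dividends, go long the forward).
Profit at T = |F_mkt − F*| = |126.82 − 131.0018| = A$4.18 per share

A$4.18 per share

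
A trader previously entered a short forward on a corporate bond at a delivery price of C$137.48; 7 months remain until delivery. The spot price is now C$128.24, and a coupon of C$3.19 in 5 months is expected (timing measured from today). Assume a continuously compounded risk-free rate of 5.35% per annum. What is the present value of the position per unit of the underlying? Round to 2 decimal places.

PV(remaining coupons) I = 3.19·e^(−0.0535·5/12) = 3.1197
Current forward F = (S − I)·e^(rT) = (128.24 − 3.1197)·e^(0.0535·7/12) = 125.1203 × 1.031700 = 129.0866
Value (long) = (F − K)·e^(−rT) = (129.0866 − 137.48) × 0.969274 = -8.1355
Short position value = −(long value) = C$8.14

C$8.14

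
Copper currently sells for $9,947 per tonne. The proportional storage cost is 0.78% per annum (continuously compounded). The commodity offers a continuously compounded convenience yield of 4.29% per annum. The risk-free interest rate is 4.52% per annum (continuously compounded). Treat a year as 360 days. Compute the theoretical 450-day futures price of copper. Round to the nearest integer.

Net carry = r + u − y = 0.0452 + 0.0078 − 0.0429 = 0.0101
F = S·e^((r+u−y)T) = 9947 · e^(0.0101 × 450/360) = 9947 · e^0.012625
= 9947 × 1.012705 = $10,073 per tonne

$10,073 per tonne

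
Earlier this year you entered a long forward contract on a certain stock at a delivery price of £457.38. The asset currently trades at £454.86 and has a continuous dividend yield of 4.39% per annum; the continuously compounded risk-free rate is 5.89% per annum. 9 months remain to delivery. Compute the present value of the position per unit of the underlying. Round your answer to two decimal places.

£2.51

Current fair forward for the remaining 9 months: F = S·e^((r − q)·T), (r − q) = 0.0589 − 0.0439 = 0.0150
F = 454.86 · e^(0.0150 × 9/12) = 454.86 × 1.011314 = 460.0063
Value of long forward = (F − K)·e^(−rT) = (460.0063 − 457.38) · e^(−0.0589·9/12)
= 2.6263 × 0.956787 = 2.51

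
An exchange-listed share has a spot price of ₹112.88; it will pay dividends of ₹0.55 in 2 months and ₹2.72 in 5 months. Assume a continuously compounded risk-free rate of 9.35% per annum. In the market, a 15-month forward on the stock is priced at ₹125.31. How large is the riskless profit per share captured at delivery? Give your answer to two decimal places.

PV(dividends) I = 0.55·e^(−0.0935·2/12) + 2.72·e^(−0.0935·5/12) = 3.1576
Fair forward F* = (S − I)·e^(rT) = (112.88 − 3.1576)·e^0.116875 = 109.7224 × 1.123979 = 123.3257
Market ₹125.31 > fair 123.3257: forward overpriced → cash-and-carry (borrow at r, buy the stock and collect the dividends, short the forward).
Profit at T = |F_mkt − F*| = |125.31 − 123.3257| = ₹1.98 per share

₹1.98 per share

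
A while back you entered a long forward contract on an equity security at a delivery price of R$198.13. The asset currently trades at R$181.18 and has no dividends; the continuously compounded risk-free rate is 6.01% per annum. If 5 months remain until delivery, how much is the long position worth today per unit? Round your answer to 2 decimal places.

Current fair forward for the remaining 5 months: F = S·e^(r·T), r = 0.0601
F = 181.18 · e^(0.0601 × 5/12) = 181.18 × 1.025358 = 185.7744
Value of long forward = (F − K)·e^(−rT) = (185.7744 − 198.13) · e^(−0.0601·5/12)
= -12.3556 × 0.975269 = -12.05

-R$12.05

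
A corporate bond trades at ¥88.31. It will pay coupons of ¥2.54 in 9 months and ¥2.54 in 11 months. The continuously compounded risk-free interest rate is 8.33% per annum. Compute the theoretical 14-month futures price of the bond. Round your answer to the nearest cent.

PV(coupons) I = 2.54·e^(−0.0833·9/12) + 2.54·e^(−0.0833·11/12)
I = 2.3862 + 2.3533 = 4.7395
F = (S − I)·e^(rT) = (88.31 − 4.7395) · e^(0.0833·14/12)
= 83.5705 · e^0.097183 = 83.5705 × 1.102062 = ¥92.10

¥92.10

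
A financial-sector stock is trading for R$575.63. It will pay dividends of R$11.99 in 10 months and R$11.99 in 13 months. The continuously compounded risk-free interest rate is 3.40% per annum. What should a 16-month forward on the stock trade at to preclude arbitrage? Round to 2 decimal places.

R$578.04

PV(dividends) I = 11.99·e^(−0.0340·10/12) + 11.99·e^(−0.0340·13/12)
I = 11.6551 + 11.5564 = 23.2115
F = (S − I)·e^(rT) = (575.63 − 23.2115) · e^(0.0340·16/12)
= 552.4185 · e^0.045333 = 552.4185 × 1.046376 = R$578.04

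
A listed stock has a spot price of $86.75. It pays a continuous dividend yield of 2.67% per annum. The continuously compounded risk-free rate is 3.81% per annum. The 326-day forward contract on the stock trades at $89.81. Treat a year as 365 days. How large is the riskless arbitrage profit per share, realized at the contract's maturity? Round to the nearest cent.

Fair forward: F* = S·e^(carry·T), with carry = (r − q) = 0.0381 − 0.0267 = 0.0114
F* = 86.75 · e^(0.0114 × 326/365) = 86.75 · e^0.010182 = 86.75 × 1.010234 = $87.6378
Market $89.81 > fair $87.6378: forward overpriced → cash-and-carry (buy spot, short the forward).
At maturity, profit = |F_mkt − F*| = |89.81 − 87.6378| = $2.17 per share

$2.17 per share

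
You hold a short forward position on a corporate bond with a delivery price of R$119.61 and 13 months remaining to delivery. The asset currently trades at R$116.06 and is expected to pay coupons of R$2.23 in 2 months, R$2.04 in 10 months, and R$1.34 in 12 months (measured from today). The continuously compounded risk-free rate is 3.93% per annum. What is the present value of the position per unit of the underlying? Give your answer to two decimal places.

PV(remaining coupons) I = 2.23·e^(−0.0393·2/12) + 2.04·e^(−0.0393·10/12) + 1.34·e^(−0.0393·12/12) = 5.4781
Current forward F = (S − I)·e^(rT) = (116.06 − 5.4781)·e^(0.0393·13/12) = 110.5819 × 1.043494 = 115.3915
Value (long) = (F − K)·e^(−rT) = (115.3915 − 119.61) × 0.958319 = -4.0427
Short position value = −(long value) = R$4.04

R$4.04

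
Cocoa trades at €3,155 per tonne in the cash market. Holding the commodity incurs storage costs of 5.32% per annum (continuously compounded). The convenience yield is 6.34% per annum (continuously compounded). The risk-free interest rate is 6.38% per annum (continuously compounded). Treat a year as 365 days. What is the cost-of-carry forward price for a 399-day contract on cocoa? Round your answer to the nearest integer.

Net carry = r + u − y = 0.0638 + 0.0532 − 0.0634 = 0.0536
F = S·e^((r+u−y)T) = 3155 · e^(0.0536 × 399/365) = 3155 · e^0.058593
= 3155 × 1.060344 = €3,345 per tonne

€3,345 per tonne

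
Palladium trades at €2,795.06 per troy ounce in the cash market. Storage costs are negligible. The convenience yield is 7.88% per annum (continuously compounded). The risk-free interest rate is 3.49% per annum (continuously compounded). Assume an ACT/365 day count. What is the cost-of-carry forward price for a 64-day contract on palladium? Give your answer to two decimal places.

Net carry = r + u − y = 0.0349 + 0.0000 − 0.0788 = -0.0439
F = S·e^((r+u−y)T) = 2795.06 · e^(-0.0439 × 64/365) = 2795.06 · e^-0.00769753
= 2795.06 × 0.99233202 = €2,773.63 per troy ounce

€2,773.63 per troy ounce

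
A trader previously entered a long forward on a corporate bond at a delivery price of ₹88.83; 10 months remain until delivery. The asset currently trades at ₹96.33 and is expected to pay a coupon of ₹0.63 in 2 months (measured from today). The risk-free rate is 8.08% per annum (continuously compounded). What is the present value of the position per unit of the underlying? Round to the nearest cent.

₹12.66

PV(remaining coupons) I = 0.63·e^(−0.0808·2/12) = 0.6216
Current forward F = (S − I)·e^(rT) = (96.33 − 0.6216)·e^(0.0808·10/12) = 95.7084 × 1.069652 = 102.3747
Value (long) = (F − K)·e^(−rT) = (102.3747 − 88.83) × 0.934884 = 12.6627
Value = ₹12.66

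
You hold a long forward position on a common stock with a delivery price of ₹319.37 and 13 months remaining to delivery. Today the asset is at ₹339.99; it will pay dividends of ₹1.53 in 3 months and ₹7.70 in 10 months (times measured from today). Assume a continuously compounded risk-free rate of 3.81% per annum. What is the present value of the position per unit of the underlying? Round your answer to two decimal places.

₹24.56

PV(remaining dividends) I = 1.53·e^(−0.0381·3/12) + 7.70·e^(−0.0381·10/12) = 8.9749
Current forward F = (S − I)·e^(rT) = (339.99 − 8.9749)·e^(0.0381·13/12) = 331.0151 × 1.042139 = 344.9637
Value (long) = (F − K)·e^(−rT) = (344.9637 − 319.37) × 0.959565 = 24.5588
Value = ₹24.56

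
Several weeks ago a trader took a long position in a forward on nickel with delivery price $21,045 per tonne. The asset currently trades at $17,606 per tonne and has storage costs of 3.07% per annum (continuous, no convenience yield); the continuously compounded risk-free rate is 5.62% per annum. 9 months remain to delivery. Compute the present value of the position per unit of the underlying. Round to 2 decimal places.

Current fair forward for the remaining 9 months: F = S·e^((r + u)·T), (r + u) = 0.0562 + 0.0307 = 0.0869
F = 17606 · e^(0.0869 × 9/12) = 17606 × 1.06734579 = 18791.6900
Value of long forward = (F − K)·e^(−rT) = (18791.6900 − 21045) · e^(−0.0562·9/12)
= -2253.3100 × 0.95872596 = -2160.31

-$2160.31 per tonne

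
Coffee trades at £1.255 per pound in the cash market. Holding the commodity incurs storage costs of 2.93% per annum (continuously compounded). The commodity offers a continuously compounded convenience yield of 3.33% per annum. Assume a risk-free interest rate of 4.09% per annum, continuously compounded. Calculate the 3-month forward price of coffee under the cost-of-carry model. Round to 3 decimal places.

£1.267 per pound

Net carry = r + u − y = 0.0409 + 0.0293 − 0.0333 = 0.0369
F = S·e^((r+u−y)T) = 1.255 · e^(0.0369 × 3/12) = 1.255 · e^0.009225
= 1.255 × 1.009268 = £1.267 per pound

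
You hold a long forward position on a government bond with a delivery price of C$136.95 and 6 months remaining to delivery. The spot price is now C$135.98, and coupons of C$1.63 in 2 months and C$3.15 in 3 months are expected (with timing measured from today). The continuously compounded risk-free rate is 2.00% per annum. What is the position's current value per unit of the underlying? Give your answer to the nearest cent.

-C$4.37

PV(remaining coupons) I = 1.63·e^(−0.0200·2/12) + 3.15·e^(−0.0200·3/12) = 4.7589
Current forward F = (S − I)·e^(rT) = (135.98 − 4.7589)·e^(0.0200·6/12) = 131.2211 × 1.010050 = 132.5399
Value (long) = (F − K)·e^(−rT) = (132.5399 − 136.95) × 0.990050 = -4.3662
Value = -C$4.37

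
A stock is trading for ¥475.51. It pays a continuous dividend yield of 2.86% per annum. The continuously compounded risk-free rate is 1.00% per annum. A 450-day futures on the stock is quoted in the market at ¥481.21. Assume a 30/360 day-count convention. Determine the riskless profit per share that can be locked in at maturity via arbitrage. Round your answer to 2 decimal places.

¥16.63 per share

Fair futures: F* = S·e^(carry·T), with carry = (r − q) = 0.0100 − 0.0286 = -0.0186
F* = 475.51 · e^(-0.0186 × 450/360) = 475.51 · e^-0.023250 = 475.51 × 0.977018 = ¥464.5818
Market ¥481.21 > fair ¥464.5818: forward overpriced → cash-and-carry (buy spot, short the forward).
At maturity, profit = |F_mkt − F*| = |481.21 − 464.5818| = ¥16.63 per share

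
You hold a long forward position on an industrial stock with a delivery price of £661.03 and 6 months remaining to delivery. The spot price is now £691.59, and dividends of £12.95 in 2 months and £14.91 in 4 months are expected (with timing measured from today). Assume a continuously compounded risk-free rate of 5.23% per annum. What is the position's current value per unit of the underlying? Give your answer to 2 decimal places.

£20.13

PV(remaining dividends) I = 12.95·e^(−0.0523·2/12) + 14.91·e^(−0.0523·4/12) = 27.4899
Current forward F = (S − I)·e^(rT) = (691.59 − 27.4899)·e^(0.0523·6/12) = 664.1001 × 1.026495 = 681.6954
Value (long) = (F − K)·e^(−rT) = (681.6954 − 661.03) × 0.974189 = 20.1320
Value = £20.13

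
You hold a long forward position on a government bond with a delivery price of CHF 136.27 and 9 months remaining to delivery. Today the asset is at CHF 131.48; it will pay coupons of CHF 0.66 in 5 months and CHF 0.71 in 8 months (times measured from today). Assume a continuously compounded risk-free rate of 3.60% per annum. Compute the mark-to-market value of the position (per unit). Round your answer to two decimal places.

-CHF 2.50

PV(remaining coupons) I = 0.66·e^(−0.0360·5/12) + 0.71·e^(−0.0360·8/12) = 1.3433
Current forward F = (S − I)·e^(rT) = (131.48 − 1.3433)·e^(0.0360·9/12) = 130.1367 × 1.027368 = 133.6983
Value (long) = (F − K)·e^(−rT) = (133.6983 − 136.27) × 0.973361 = -2.5032
Value = -CHF 2.50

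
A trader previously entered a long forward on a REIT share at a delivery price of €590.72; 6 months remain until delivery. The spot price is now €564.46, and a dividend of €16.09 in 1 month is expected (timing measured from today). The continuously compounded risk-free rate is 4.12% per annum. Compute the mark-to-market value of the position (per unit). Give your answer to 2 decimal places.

PV(remaining dividends) I = 16.09·e^(−0.0412·1/12) = 16.0349
Current forward F = (S − I)·e^(rT) = (564.46 − 16.0349)·e^(0.0412·6/12) = 548.4251 × 1.020814 = 559.8400
Value (long) = (F − K)·e^(−rT) = (559.8400 − 590.72) × 0.979611 = -30.2504
Value = -€30.25

-€30.25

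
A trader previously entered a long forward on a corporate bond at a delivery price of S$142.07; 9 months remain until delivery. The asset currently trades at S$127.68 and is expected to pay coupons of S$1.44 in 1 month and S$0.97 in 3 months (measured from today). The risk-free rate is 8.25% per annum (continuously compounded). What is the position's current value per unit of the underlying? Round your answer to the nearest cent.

-S$8.25

PV(remaining coupons) I = 1.44·e^(−0.0825·1/12) + 0.97·e^(−0.0825·3/12) = 2.3803
Current forward F = (S − I)·e^(rT) = (127.68 − 2.3803)·e^(0.0825·9/12) = 125.2997 × 1.063829 = 133.2975
Value (long) = (F − K)·e^(−rT) = (133.2975 − 142.07) × 0.940000 = -8.2462
Value = -S$8.25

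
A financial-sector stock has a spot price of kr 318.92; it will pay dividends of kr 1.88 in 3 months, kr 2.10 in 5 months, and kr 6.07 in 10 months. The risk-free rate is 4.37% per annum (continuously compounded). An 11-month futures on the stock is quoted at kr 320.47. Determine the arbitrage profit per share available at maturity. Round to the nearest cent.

kr 1.31 per share

PV(dividends) I = 1.88·e^(−0.0437·3/12) + 2.10·e^(−0.0437·5/12) + 6.07·e^(−0.0437·10/12) = 9.7746
Fair futures F* = (S − I)·e^(rT) = (318.92 − 9.7746)·e^0.040058 = 309.1454 × 1.040871 = 321.7805
Market kr 320.47 < fair 321.7805: forward underpriced → reverse cash-and-carry (short the stock, invest proceeds at r, pay the dividends, go long the forward).
Profit at T = |F_mkt − F*| = |320.47 − 321.7805| = kr 1.31 per share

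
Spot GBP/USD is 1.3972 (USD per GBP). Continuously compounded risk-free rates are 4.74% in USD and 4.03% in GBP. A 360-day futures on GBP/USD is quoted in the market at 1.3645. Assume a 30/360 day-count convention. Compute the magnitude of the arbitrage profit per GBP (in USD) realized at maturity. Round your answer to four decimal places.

Fair futures: F* = S·e^(carry·T), with carry = (r_USD − r_GBP) = 0.0474 − 0.0403 = 0.0071
F* = 1.3972 · e^(0.0071 × 360/360) = 1.3972 · e^0.007100 = 1.3972 × 1.007125 = 1.4072
Market 1.3645 < fair 1.4072: forward underpriced → reverse cash-and-carry (short spot, go long the forward).
At maturity, profit = |F_mkt − F*| = |1.3645 − 1.4072| = 0.0427 per GBP (in USD)

0.0427 per GBP (in USD)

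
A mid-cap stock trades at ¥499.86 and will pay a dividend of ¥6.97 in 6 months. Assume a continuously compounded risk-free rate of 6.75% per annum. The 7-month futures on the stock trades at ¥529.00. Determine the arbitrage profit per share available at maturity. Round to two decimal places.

¥16.07 per share

PV(dividends) I = 6.97·e^(−0.0675·6/12) = 6.7387
Fair futures F* = (S − I)·e^(rT) = (499.86 − 6.7387)·e^0.039375 = 493.1213 × 1.040160 = 512.9251
Market ¥529.00 > fair 512.9251: forward overpriced → cash-and-carry (borrow at r, buy the stock and collect the dividends, short the forward).
Profit at T = |F_mkt − F*| = |529.00 − 512.9251| = ¥16.07 per share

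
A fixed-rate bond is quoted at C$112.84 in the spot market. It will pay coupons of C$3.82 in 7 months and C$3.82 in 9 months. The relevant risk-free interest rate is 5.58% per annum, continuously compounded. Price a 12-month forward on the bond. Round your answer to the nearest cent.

PV(coupons) I = 3.82·e^(−0.0558·7/12) + 3.82·e^(−0.0558·9/12)
I = 3.6977 + 3.6634 = 7.3611
F = (S − I)·e^(rT) = (112.84 − 7.3611) · e^(0.0558·12/12)
= 105.4789 · e^0.055800 = 105.4789 × 1.057386 = C$111.53

C$111.53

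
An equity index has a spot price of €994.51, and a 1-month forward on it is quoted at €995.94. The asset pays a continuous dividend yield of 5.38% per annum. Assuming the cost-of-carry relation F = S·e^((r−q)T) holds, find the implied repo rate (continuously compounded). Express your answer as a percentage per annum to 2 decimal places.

From F = S·e^((r−q)T): (r − q) = ln(F/S)/T
ln(995.94/994.51) = ln(1.001438) = 0.001437
(r − q) = 0.001437 / (1/12) = 0.017244
r = ln(F/S)/T + q = 0.017244 + 0.0538 = 0.071044
r = 7.10%

7.10%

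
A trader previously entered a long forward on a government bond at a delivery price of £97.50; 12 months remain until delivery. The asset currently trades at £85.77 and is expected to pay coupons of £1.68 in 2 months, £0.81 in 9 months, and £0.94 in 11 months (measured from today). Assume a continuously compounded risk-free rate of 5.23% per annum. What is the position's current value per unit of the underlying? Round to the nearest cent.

PV(remaining coupons) I = 1.68·e^(−0.0523·2/12) + 0.81·e^(−0.0523·9/12) + 0.94·e^(−0.0523·11/12) = 3.3403
Current forward F = (S − I)·e^(rT) = (85.77 − 3.3403)·e^(0.0523·12/12) = 82.4297 × 1.053692 = 86.8555
Value (long) = (F − K)·e^(−rT) = (86.8555 − 97.50) × 0.949044 = -10.1021
Value = -£10.10

-£10.10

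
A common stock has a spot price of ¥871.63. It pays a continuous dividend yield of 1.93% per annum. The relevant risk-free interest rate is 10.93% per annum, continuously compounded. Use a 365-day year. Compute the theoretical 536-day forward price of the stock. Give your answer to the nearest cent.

F = S·e^((r − q)T) = 871.63 · e^((0.1093 − 0.0193) × 536/365)
= 871.63 · e^0.132164 = 871.63 × 1.141295
F = ¥994.79

¥994.79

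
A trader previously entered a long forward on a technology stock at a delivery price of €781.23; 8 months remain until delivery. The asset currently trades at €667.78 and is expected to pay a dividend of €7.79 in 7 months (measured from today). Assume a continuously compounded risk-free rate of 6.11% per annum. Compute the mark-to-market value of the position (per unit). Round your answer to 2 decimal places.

PV(remaining dividends) I = 7.79·e^(−0.0611·7/12) = 7.5172
Current forward F = (S − I)·e^(rT) = (667.78 − 7.5172)·e^(0.0611·8/12) = 660.2628 × 1.041574 = 687.7126
Value (long) = (F − K)·e^(−rT) = (687.7126 − 781.23) × 0.960085 = -89.7847
Value = -€89.78

-€89.78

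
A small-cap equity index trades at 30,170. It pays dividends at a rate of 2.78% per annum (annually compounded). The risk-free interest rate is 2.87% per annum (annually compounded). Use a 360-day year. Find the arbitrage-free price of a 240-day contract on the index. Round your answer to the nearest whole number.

30,188

F = S · (1+r)^T / (1+q)^T
= 30170 × 1.019043 / 1.018449 = 30170 × 1.000583
F = 30,188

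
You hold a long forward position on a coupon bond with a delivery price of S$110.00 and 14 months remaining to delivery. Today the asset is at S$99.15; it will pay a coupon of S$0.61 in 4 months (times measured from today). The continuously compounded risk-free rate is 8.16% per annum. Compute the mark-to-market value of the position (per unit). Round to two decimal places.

-S$1.45

PV(remaining coupons) I = 0.61·e^(−0.0816·4/12) = 0.5936
Current forward F = (S − I)·e^(rT) = (99.15 − 0.5936)·e^(0.0816·14/12) = 98.5564 × 1.099879 = 108.4001
Value (long) = (F − K)·e^(−rT) = (108.4001 − 110.00) × 0.909191 = -1.4546
Value = -S$1.45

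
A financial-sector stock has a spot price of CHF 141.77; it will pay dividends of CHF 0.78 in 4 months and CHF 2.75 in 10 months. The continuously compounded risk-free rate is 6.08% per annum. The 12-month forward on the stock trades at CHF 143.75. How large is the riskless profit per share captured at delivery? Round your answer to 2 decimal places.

PV(dividends) I = 0.78·e^(−0.0608·4/12) + 2.75·e^(−0.0608·10/12) = 3.3785
Fair forward F* = (S − I)·e^(rT) = (141.77 − 3.3785)·e^0.060800 = 138.3915 × 1.062686 = 147.0667
Market CHF 143.75 < fair 147.0667: forward underpriced → reverse cash-and-carry (short the stock, invest proceeds at r, pay the dividends, go long the forward).
Profit at T = |F_mkt − F*| = |143.75 − 147.0667| = CHF 3.32 per share

CHF 3.32 per share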